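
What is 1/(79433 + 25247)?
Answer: 1/104680 ≈ 9.5529e-6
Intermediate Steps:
1/(79433 + 25247) = 1/104680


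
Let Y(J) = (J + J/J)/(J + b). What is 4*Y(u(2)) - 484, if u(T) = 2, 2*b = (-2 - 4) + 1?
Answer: -508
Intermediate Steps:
b = -5/2 (b = ((-2 - 4) + 1)/2 = (-6 + 1)/2 = (½)*(-5) = -5/2 ≈ -2.5000)
Y(J) = (1 + J)/(-5/2 + J) (Y(J) = (J + J/J)/(J - 5/2) = (J + 1)/(-5/2 + J) = (1 + J)/(-5/2 + J))
4*Y(u(2)) - 484 = 4*(2*(1 + 2)/(-5 + 2*2)) - 484 = 4*(2*3/(-5 + 4)) - 484 = 4*(2*3/(-1)) - 484 = 4*(2*(-1)*3) - 484 = 4*(-6) - 484 = -24 - 484 = -508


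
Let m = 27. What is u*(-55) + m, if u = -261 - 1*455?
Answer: 39407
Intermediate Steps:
u = -716 (u = -261 - 455 = -716)
u*(-55) + m = -716*(-55) + 27 = 39380 + 27 = 39407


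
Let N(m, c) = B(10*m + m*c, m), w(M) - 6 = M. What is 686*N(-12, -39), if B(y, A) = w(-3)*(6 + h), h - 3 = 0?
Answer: 18522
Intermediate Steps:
w(M) = 6 + M
h = 3 (h = 3 + 0 = 3)
B(y, A) = 27 (B(y, A) = (6 - 3)*(6 + 3) = 3*9 = 27)
N(m, c) = 27
686*N(-12, -39) = 686*27 = 18522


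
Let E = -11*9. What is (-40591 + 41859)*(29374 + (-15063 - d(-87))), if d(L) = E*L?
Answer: 7225064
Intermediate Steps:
E = -99
d(L) = -99*L
(-40591 + 41859)*(29374 + (-15063 - d(-87))) = (-40591 + 41859)*(29374 + (-15063 - (-99)*(-87))) = 1268*(29374 + (-15063 - 1*8613)) = 1268*(29374 + (-15063 - 8613)) = 1268*(29374 - 23676) = 1268*5698 = 7225064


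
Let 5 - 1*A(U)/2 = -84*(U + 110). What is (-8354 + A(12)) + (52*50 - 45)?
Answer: 14707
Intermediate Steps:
A(U) = 18490 + 168*U (A(U) = 10 - (-168)*(U + 110) = 10 - (-168)*(110 + U) = 10 - 2*(-9240 - 84*U) = 10 + (18480 + 168*U) = 18490 + 168*U)
(-8354 + A(12)) + (52*50 - 45) = (-8354 + (18490 + 168*12)) + (52*50 - 45) = (-8354 + (18490 + 2016)) + (2600 - 45) = (-8354 + 20506) + 2555 = 12152 + 2555 = 14707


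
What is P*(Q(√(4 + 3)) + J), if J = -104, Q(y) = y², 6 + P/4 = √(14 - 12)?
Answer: 2328 - 388*√2 ≈ 1779.3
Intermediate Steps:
P = -24 + 4*√2 (P = -24 + 4*√(14 - 12) = -24 + 4*√2 ≈ -18.343)
P*(Q(√(4 + 3)) + J) = (-24 + 4*√2)*((√(4 + 3))² - 104) = (-24 + 4*√2)*((√7)² - 104) = (-24 + 4*√2)*(7 - 104) = (-24 + 4*√2)*(-97) = 2328 - 388*√2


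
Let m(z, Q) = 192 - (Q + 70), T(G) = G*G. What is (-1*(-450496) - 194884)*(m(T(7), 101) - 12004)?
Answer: -3062998596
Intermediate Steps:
T(G) = G²
m(z, Q) = 122 - Q (m(z, Q) = 192 - (70 + Q) = 192 + (-70 - Q) = 122 - Q)
(-1*(-450496) - 194884)*(m(T(7), 101) - 12004) = (-1*(-450496) - 194884)*((122 - 1*101) - 12004) = (450496 - 194884)*((122 - 101) - 12004) = 255612*(21 - 12004) = 255612*(-11983) = -3062998596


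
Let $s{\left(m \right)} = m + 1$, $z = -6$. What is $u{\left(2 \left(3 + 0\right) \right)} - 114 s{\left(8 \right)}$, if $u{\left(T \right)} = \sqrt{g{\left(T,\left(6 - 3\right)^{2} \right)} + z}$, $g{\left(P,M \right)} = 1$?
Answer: $-1026 + i \sqrt{5} \approx -1026.0 + 2.2361 i$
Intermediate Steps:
$s{\left(m \right)} = 1 + m$
$u{\left(T \right)} = i \sqrt{5}$ ($u{\left(T \right)} = \sqrt{1 - 6} = \sqrt{-5} = i \sqrt{5}$)
$u{\left(2 \left(3 + 0\right) \right)} - 114 s{\left(8 \right)} = i \sqrt{5} - 114 \left(1 + 8\right) = i \sqrt{5} - 1026 = -1026 + i \sqrt{5}$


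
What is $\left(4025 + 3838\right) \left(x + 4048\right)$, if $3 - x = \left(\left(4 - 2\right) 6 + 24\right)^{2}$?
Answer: $21662565$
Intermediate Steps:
$x = -1293$ ($x = 3 - \left(\left(4 - 2\right) 6 + 24\right)^{2} = 3 - \left(2 \cdot 6 + 24\right)^{2} = 3 - \left(12 + 24\right)^{2} = 3 - 36^{2} = 3 - 1296 = -1293$)
$\left(4025 + 3838\right) \left(x + 4048\right) = \left(4025 + 3838\right) \left(-1293 + 4048\right) = 7863 \cdot 2755 = 21662565$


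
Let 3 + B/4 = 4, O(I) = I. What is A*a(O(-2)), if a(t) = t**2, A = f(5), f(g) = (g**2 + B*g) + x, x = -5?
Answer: 160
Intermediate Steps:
B = 4 (B = -12 + 4*4 = -12 + 16 = 4)
f(g) = -5 + g**2 + 4*g (f(g) = (g**2 + 4*g) - 5 = -5 + g**2 + 4*g)
A = 40 (A = -5 + 5**2 + 4*5 = -5 + 25 + 20 = 40)
A*a(O(-2)) = 40*(-2)**2 = 40*4 = 160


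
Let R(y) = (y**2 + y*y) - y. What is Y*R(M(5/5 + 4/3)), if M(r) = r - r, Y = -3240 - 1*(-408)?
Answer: 0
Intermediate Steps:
Y = -2832 (Y = -3240 + 408 = -2832)
M(r) = 0
R(y) = -y + 2*y**2 (R(y) = (y**2 + y**2) - y = 2*y**2 - y = -y + 2*y**2)
Y*R(M(5/5 + 4/3)) = -0*(-1 + 2*0) = -0*(-1 + 0) = -0*(-1) = -2832*0 = 0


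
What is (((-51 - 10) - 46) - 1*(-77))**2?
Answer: 900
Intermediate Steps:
(((-51 - 10) - 46) - 1*(-77))**2 = ((-61 - 46) + 77)**2 = (-107 + 77)**2 = (-30)**2 = 900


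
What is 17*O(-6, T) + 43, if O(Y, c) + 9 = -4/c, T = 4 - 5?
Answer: -42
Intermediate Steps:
T = -1
O(Y, c) = -9 - 4/c
17*O(-6, T) + 43 = 17*(-9 - 4/(-1)) + 43 = 17*(-9 - 4*(-1)) + 43 = 17*(-9 + 4) + 43 = 17*(-5) + 43 = -85 + 43 = -42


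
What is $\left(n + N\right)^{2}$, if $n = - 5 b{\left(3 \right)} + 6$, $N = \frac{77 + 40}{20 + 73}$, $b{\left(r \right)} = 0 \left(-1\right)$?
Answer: $\frac{50625}{961} \approx 52.68$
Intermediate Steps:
$b{\left(r \right)} = 0$
$N = \frac{39}{31}$ ($N = \frac{117}{93} = 117 \cdot \frac{1}{93} = \frac{39}{31} \approx 1.2581$)
$n = 6$ ($n = \left(-5\right) 0 + 6 = 0 + 6 = 6$)
$\left(n + N\right)^{2} = \left(6 + \frac{39}{31}\right)^{2} = \left(\frac{225}{31}\right)^{2} = \frac{50625}{961}$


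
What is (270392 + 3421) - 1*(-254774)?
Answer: 528587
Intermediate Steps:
(270392 + 3421) - 1*(-254774) = 273813 + 254774 = 528587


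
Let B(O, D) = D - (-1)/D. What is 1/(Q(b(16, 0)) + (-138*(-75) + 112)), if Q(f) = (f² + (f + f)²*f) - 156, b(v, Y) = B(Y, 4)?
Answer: 8/85049 ≈ 9.4063e-5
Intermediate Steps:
B(O, D) = D + 1/D
b(v, Y) = 17/4 (b(v, Y) = 4 + 1/4 = 4 + ¼ = 17/4)
Q(f) = -156 + f² + 4*f³ (Q(f) = (f² + (2*f)²*f) - 156 = (f² + (4*f²)*f) - 156 = (f² + 4*f³) - 156 = -156 + f² + 4*f³)
1/(Q(b(16, 0)) + (-138*(-75) + 112)) = 1/((-156 + (17/4)² + 4*(17/4)³) + (-138*(-75) + 112)) = 1/((-156 + 289/16 + 4*(4913/64)) + (10350 + 112)) = 1/((-156 + 289/16 + 4913/16) + 10462) = 1/(1353/8 + 10462) = 1/(85049/8) = 8/85049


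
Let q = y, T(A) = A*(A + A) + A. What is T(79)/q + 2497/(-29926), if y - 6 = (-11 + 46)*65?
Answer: 370204829/68261206 ≈ 5.4234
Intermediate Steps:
T(A) = A + 2*A² (T(A) = A*(2*A) + A = 2*A² + A = A + 2*A²)
y = 2281 (y = 6 + (-11 + 46)*65 = 6 + 35*65 = 6 + 2275 = 2281)
q = 2281
T(79)/q + 2497/(-29926) = (79*(1 + 2*79))/2281 + 2497/(-29926) = (79*(1 + 158))*(1/2281) + 2497*(-1/29926) = (79*159)*(1/2281) - 2497/29926 = 12561*(1/2281) - 2497/29926 = 12561/2281 - 2497/29926 = 370204829/68261206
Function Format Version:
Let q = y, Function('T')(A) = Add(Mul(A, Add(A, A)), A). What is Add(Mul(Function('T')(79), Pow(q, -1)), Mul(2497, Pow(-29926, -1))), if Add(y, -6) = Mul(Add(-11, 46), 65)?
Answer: Rational(370204829, 68261206) ≈ 5.4234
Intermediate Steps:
Function('T')(A) = Add(A, Mul(2, Pow(A, 2))) (Function('T')(A) = Add(Mul(A, Mul(2, A)), A) = Add(Mul(2, Pow(A, 2)), A) = Add(A, Mul(2, Pow(A, 2))))
y = 2281 (y = Add(6, Mul(Add(-11, 46), 65)) = Add(6, Mul(35, 65)) = Add(6, 2275) = 2281)
q = 2281
Add(Mul(Function('T')(79), Pow(q, -1)), Mul(2497, Pow(-29926, -1))) = Add(Mul(Mul(79, Add(1, Mul(2, 79))), Pow(2281, -1)), Mul(2497, Pow(-29926, -1))) = Add(Mul(Mul(79, Add(1, 158)), Rational(1, 2281)), Mul(2497, Rational(-1, 29926))) = Add(Mul(Mul(79, 159), Rational(1, 2281)), Rational(-2497, 29926)) = Add(Mul(12561, Rational(1, 2281)), Rational(-2497, 29926)) = Add(Rational(12561, 2281), Rational(-2497, 29926)) = Rational(370204829, 68261206)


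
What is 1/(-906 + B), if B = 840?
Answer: -1/66 ≈ -0.015152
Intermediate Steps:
1/(-906 + B) = 1/(-906 + 840) = 1/(-66) = -1/66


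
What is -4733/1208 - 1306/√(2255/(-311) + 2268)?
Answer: -4733/1208 - 1306*√218661923/703093 ≈ -31.385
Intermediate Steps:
-4733/1208 - 1306/√(2255/(-311) + 2268) = -4733*1/1208 - 1306/√(2255*(-1/311) + 2268) = -4733/1208 - 1306/√(-2255/311 + 2268) = -4733/1208 - 1306*√218661923/703093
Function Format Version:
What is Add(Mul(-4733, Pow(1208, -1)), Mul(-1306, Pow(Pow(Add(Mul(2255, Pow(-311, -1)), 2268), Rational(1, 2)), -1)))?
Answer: Add(Rational(-4733, 1208), Mul(Rational(-1306, 703093), Pow(218661923, Rational(1, 2)))) ≈ -31.385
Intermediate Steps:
Add(Mul(-4733, Pow(1208, -1)), Mul(-1306, Pow(Pow(Add(Mul(2255, Pow(-311, -1)), 2268), Rational(1, 2)), -1))) = Add(Mul(-4733, Rational(1, 1208)), Mul(-1306, Pow(Pow(Add(Mul(2255, Rational(-1, 311)), 2268), Rational(1, 2)), -1))) = Add(Rational(-4733, 1208), Mul(-1306, Pow(Pow(Add(Rational(-2255, 311), 2268), Rational(1, 2)), -1))) = Add(Rational(-4733, 1208), Mul(-1306, Pow(Pow(Rational(703093, 311), Rational(1, 2)), -1))) = Add(Rational(-4733, 1208), Mul(-1306, Pow(Mul(Rational(1, 311), Pow(218661923, Rational(1, 2))), -1))) = Add(Rational(-4733, 1208), Mul(-1306, Mul(Rational(1, 703093), Pow(218661923, Rational(1, 2))))) = Add(Rational(-4733, 1208), Mul(Rational(-1306, 703093), Pow(218661923, Rational(1, 2))))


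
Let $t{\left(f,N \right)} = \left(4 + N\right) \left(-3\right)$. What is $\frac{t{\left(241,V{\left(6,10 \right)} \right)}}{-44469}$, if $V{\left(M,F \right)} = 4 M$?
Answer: $\frac{28}{14823} \approx 0.001889$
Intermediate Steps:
$t{\left(f,N \right)} = -12 - 3 N$
$\frac{t{\left(241,V{\left(6,10 \right)} \right)}}{-44469} = \frac{-12 - 3 \cdot 4 \cdot 6}{-44469} = \left(-12 - 72\right) \left(- \frac{1}{44469}\right) = \left(-84\right) \left(- \frac{1}{44469}\right) = \frac{28}{14823}$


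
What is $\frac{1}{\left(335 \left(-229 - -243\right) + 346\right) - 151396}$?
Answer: $- \frac{1}{146360} \approx -6.8325 \cdot 10^{-6}$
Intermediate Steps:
$\frac{1}{\left(335 \left(-229 - -243\right) + 346\right) - 151396} = \frac{1}{\left(335 \left(-229 + 243\right) + 346\right) - 151396} = \frac{1}{\left(335 \cdot 14 + 346\right) - 151396} = \frac{1}{\left(4690 + 346\right) - 151396} = \frac{1}{5036 - 151396} = \frac{1}{-146360} = - \frac{1}{146360}$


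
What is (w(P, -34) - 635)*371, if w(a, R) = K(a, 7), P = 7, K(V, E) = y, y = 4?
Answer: -234101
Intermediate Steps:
K(V, E) = 4
w(a, R) = 4
(w(P, -34) - 635)*371 = (4 - 635)*371 = -631*371 = -234101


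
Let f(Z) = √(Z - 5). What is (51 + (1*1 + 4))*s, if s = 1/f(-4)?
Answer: -56*I/3 ≈ -18.667*I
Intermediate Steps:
f(Z) = √(-5 + Z)
s = -I/3 (s = 1/(√(-5 - 4)) = 1/(√(-9)) = 1/(3*I) = -I/3 ≈ -0.33333*I)
(51 + (1*1 + 4))*s = (51 + (1*1 + 4))*(-I/3) = (51 + (1 + 4))*(-I/3) = (51 + 5)*(-I/3) = 56*(-I/3) = -56*I/3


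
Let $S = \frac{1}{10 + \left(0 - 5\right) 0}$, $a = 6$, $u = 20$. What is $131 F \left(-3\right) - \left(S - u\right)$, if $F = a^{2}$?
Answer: $- \frac{141281}{10} \approx -14128.0$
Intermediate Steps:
$S = \frac{1}{10}$ ($S = \frac{1}{10 - 0} = \frac{1}{10 + 0} = \frac{1}{10} \approx 0.1$)
$F = 36$ ($F = 6^{2} = 36$)
$131 F \left(-3\right) - \left(S - u\right) = 131 \cdot 36 \left(-3\right) + \left(20 - \frac{1}{10}\right) = 131 \left(-108\right) + \left(20 - \frac{1}{10}\right) = -14148 + \frac{199}{10} = - \frac{141281}{10}$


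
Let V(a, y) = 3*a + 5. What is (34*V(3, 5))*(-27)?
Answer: -12852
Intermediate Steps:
V(a, y) = 5 + 3*a
(34*V(3, 5))*(-27) = (34*(5 + 3*3))*(-27) = (34*(5 + 9))*(-27) = (34*14)*(-27) = 476*(-27) = -12852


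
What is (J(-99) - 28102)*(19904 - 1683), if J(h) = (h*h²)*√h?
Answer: -512046542 - 53039454237*I*√11 ≈ -5.1205e+8 - 1.7591e+11*I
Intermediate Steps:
J(h) = h^(7/2) (J(h) = h³*√h = h^(7/2))
(J(-99) - 28102)*(19904 - 1683) = ((-99)^(7/2) - 28102)*(19904 - 1683) = (-2910897*I*√11 - 28102)*18221 = (-28102 - 2910897*I*√11)*18221 = -512046542 - 53039454237*I*√11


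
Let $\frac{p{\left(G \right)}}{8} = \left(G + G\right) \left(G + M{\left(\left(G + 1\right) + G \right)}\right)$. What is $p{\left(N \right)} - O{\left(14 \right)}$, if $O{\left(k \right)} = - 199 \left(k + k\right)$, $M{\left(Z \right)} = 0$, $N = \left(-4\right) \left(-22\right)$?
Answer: $129476$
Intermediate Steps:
$N = 88$
$O{\left(k \right)} = - 398 k$ ($O{\left(k \right)} = - 199 \cdot 2 k = - 398 k$)
$p{\left(G \right)} = 16 G^{2}$ ($p{\left(G \right)} = 8 \left(G + G\right) \left(G + 0\right) = 8 \cdot 2 G G = 8 \cdot 2 G^{2} = 16 G^{2}$)
$p{\left(N \right)} - O{\left(14 \right)} = 16 \cdot 88^{2} - \left(-398\right) 14 = 16 \cdot 7744 - -5572 = 123904 + 5572 = 129476$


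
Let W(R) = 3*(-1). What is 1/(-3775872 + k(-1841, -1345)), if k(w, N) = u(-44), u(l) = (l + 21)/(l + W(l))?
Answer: -47/177465961 ≈ -2.6484e-7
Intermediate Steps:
W(R) = -3
u(l) = (21 + l)/(-3 + l) (u(l) = (l + 21)/(l - 3) = (21 + l)/(-3 + l))
k(w, N) = 23/47 (k(w, N) = (21 - 44)/(-3 - 44) = -23/(-47) = -1/47*(-23) = 23/47)
1/(-3775872 + k(-1841, -1345)) = 1/(-3775872 + 23/47) = 1/(-177465961/47) = -47/177465961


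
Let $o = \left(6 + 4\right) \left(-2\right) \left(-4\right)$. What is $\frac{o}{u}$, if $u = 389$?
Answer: $\frac{80}{389} \approx 0.20566$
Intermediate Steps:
$o = 80$ ($o = 10 \left(-2\right) \left(-4\right) = \left(-20\right) \left(-4\right) = 80$)
$\frac{o}{u} = \frac{80}{389}$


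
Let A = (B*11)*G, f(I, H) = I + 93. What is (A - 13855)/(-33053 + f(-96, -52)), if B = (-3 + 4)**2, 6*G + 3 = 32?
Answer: 82811/198336 ≈ 0.41753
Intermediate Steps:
G = 29/6 (G = -1/2 + (1/6)*32 = -1/2 + 16/3 = 29/6 ≈ 4.8333)
f(I, H) = 93 + I
B = 1 (B = 1**2 = 1)
A = 319/6 (A = (1*11)*(29/6) = 11*(29/6) = 319/6 ≈ 53.167)
(A - 13855)/(-33053 + f(-96, -52)) = (319/6 - 13855)/(-33053 + (93 - 96)) = -82811/(6*(-33053 - 3)) = -82811/6/(-33056) = -82811/6*(-1/33056) = 82811/198336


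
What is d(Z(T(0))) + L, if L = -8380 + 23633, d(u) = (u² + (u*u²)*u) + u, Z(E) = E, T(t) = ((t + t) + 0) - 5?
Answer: 15898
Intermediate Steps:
T(t) = -5 + 2*t (T(t) = (2*t + 0) - 5 = 2*t - 5 = -5 + 2*t)
d(u) = u + u² + u⁴ (d(u) = (u² + u³*u) + u = (u² + u⁴) + u = u + u² + u⁴)
L = 15253
d(Z(T(0))) + L = (-5 + 2*0)*(1 + (-5 + 2*0) + (-5 + 2*0)³) + 15253 = (-5 + 0)*(1 + (-5 + 0) + (-5 + 0)³) + 15253 = -5*(1 - 5 + (-5)³) + 15253 = -5*(1 - 5 - 125) + 15253 = -5*(-129) + 15253 = 645 + 15253 = 15898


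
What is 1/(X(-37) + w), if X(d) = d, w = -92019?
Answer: -1/92056 ≈ -1.0863e-5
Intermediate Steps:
1/(X(-37) + w) = 1/(-37 - 92019) = 1/(-92056) = -1/92056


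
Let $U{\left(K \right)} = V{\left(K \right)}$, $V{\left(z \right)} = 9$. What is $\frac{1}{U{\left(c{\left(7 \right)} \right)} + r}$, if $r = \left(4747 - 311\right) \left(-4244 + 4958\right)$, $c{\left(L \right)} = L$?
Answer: $\frac{1}{3167313} \approx 3.1573 \cdot 10^{-7}$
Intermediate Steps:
$U{\left(K \right)} = 9$
$r = 3167304$ ($r = 4436 \cdot 714 = 3167304$)
$\frac{1}{U{\left(c{\left(7 \right)} \right)} + r} = \frac{1}{9 + 3167304} = \frac{1}{3167313}$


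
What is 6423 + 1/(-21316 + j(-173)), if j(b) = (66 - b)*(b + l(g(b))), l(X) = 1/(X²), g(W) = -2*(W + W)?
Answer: 192735311171975/30007054593 ≈ 6423.0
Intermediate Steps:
g(W) = -4*W
l(X) = X⁻²
j(b) = (66 - b)*(b + 1/(16*b²)) (j(b) = (66 - b)*(b + (-4*b)⁻²) = (66 - b)*(b + 1/(16*b²)))
6423 + 1/(-21316 + j(-173)) = 6423 + 1/(-21316 + (1/16)*(66 - 1*(-173) + 16*(-173)³*(66 - 1*(-173)))/(-173)²) = 6423 + 1/(-21316 + (1/16)*(1/29929)*(66 + 173 + 16*(-5177717)*(66 + 173))) = 6423 + 1/(-21316 + (1/16)*(1/29929)*(66 + 173 + 16*(-5177717)*239)) = 6423 + 1/(-21316 + (1/16)*(1/29929)*(66 + 173 - 19799589808)) = 6423 + 1/(-21316 + (1/16)*(1/29929)*(-19799589569)) = 6423 + 1/(-21316 - 19799589569/478864) = 6423 + 1/(-30007054593/478864) = 6423 - 478864/30007054593 = 192735311171975/30007054593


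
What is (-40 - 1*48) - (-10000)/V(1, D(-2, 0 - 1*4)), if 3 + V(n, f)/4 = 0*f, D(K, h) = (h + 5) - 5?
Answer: -2764/3 ≈ -921.33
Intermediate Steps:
D(K, h) = h (D(K, h) = (5 + h) - 5 = h)
V(n, f) = -12 (V(n, f) = -12 + 4*(0*f) = -12 + 4*0 = -12 + 0 = -12)
(-40 - 1*48) - (-10000)/V(1, D(-2, 0 - 1*4)) = (-40 - 1*48) - (-10000)/(-12) = (-40 - 48) - (-10000)*(-1)/12 = -88 - 100*25/3 = -88 - 2500/3 = -2764/3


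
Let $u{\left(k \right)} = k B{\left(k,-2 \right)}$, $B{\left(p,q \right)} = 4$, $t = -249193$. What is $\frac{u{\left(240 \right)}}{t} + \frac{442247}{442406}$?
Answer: $\frac{109780146911}{110244478358} \approx 0.99579$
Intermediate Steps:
$u{\left(k \right)} = 4 k$ ($u{\left(k \right)} = k 4 = 4 k$)
$\frac{u{\left(240 \right)}}{t} + \frac{442247}{442406} = \frac{4 \cdot 240}{-249193} + \frac{442247}{442406} = 960 \left(- \frac{1}{249193}\right) + 442247 \cdot \frac{1}{442406} = - \frac{960}{249193} + \frac{442247}{442406} = \frac{109780146911}{110244478358}$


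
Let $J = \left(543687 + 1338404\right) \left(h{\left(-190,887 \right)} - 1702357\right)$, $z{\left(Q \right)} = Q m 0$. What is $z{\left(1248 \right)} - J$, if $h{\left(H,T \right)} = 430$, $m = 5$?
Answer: $3203181489357$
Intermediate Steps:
$z{\left(Q \right)} = 0$ ($z{\left(Q \right)} = Q 5 \cdot 0 = Q 0 = 0$)
$J = -3203181489357$ ($J = \left(543687 + 1338404\right) \left(430 - 1702357\right) = 1882091 \left(-1701927\right) = -3203181489357$)
$z{\left(1248 \right)} - J = 0 - -3203181489357 = 0 + 3203181489357 = 3203181489357$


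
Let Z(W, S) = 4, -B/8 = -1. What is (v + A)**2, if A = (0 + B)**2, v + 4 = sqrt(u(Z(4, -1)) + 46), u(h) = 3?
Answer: 4489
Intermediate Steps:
B = 8 (B = -8*(-1) = 8)
v = 3 (v = -4 + sqrt(3 + 46) = -4 + sqrt(49) = -4 + 7 = 3)
A = 64 (A = (0 + 8)**2 = 8**2 = 64)
(v + A)**2 = (3 + 64)**2 = 67**2 = 4489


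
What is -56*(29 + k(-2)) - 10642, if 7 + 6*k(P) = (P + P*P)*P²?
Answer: -36826/3 ≈ -12275.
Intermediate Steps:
k(P) = -7/6 + P²*(P + P²)/6 (k(P) = -7/6 + ((P + P*P)*P²)/6 = -7/6 + ((P + P²)*P²)/6 = -7/6 + (P²*(P + P²))/6 = -7/6 + P²*(P + P²)/6)
-56*(29 + k(-2)) - 10642 = -56*(29 + (-7/6 + (⅙)*(-2)³ + (⅙)*(-2)⁴)) - 10642 = -56*(29 + (-7/6 + (⅙)*(-8) + (⅙)*16)) - 10642 = -56*(29 + (-7/6 - 4/3 + 8/3)) - 10642 = -56*(29 + ⅙) - 10642 = -56*175/6 - 10642 = -4900/3 - 10642 = -36826/3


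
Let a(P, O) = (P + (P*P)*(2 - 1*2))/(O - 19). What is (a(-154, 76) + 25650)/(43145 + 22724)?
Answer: 1461896/3754533 ≈ 0.38937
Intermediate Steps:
a(P, O) = P/(-19 + O) (a(P, O) = (P + P**2*(2 - 2))/(-19 + O) = (P + P**2*0)/(-19 + O) = (P + 0)/(-19 + O) = P/(-19 + O))
(a(-154, 76) + 25650)/(43145 + 22724) = (-154/(-19 + 76) + 25650)/(43145 + 22724) = (-154/57 + 25650)/65869 = (-154*1/57 + 25650)*(1/65869) = (-154/57 + 25650)*(1/65869) = (1461896/57)*(1/65869) = 1461896/3754533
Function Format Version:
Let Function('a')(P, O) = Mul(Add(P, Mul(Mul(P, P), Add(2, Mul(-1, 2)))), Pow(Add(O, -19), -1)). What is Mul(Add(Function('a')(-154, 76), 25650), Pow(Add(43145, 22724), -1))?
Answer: Rational(1461896, 3754533) ≈ 0.38937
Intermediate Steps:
Function('a')(P, O) = Mul(P, Pow(Add(-19, O), -1)) (Function('a')(P, O) = Mul(Add(P, Mul(Pow(P, 2), Add(2, -2))), Pow(Add(-19, O), -1)) = Mul(Add(P, Mul(Pow(P, 2), 0)), Pow(Add(-19, O), -1)) = Mul(Add(P, 0), Pow(Add(-19, O), -1)) = Mul(P, Pow(Add(-19, O), -1)))
Mul(Add(Function('a')(-154, 76), 25650), Pow(Add(43145, 22724), -1)) = Mul(Add(Mul(-154, Pow(Add(-19, 76), -1)), 25650), Pow(Add(43145, 22724), -1)) = Mul(Add(Mul(-154, Pow(57, -1)), 25650), Pow(65869, -1)) = Mul(Add(Mul(-154, Rational(1, 57)), 25650), Rational(1, 65869)) = Mul(Add(Rational(-154, 57), 25650), Rational(1, 65869)) = Mul(Rational(1461896, 57), Rational(1, 65869)) = Rational(1461896, 3754533)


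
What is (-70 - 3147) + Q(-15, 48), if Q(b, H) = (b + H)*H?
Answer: -1633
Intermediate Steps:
Q(b, H) = H*(H + b) (Q(b, H) = (H + b)*H = H*(H + b))
(-70 - 3147) + Q(-15, 48) = (-70 - 3147) + 48*(48 - 15) = -3217 + 48*33 = -3217 + 1584 = -1633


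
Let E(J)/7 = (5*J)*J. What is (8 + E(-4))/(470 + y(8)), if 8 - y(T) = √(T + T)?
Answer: 284/237 ≈ 1.1983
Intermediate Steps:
y(T) = 8 - √2*√T (y(T) = 8 - √(T + T) = 8 - √(2*T) = 8 - √2*√T)
E(J) = 35*J² (E(J) = 7*((5*J)*J) = 7*(5*J²) = 35*J²)
(8 + E(-4))/(470 + y(8)) = (8 + 35*(-4)²)/(470 + (8 - √2*√8)) = (8 + 35*16)/(470 + (8 - √2*2*√2)) = (8 + 560)/(470 + (8 - 4)) = 568/(470 + 4) = 568/474 = 568*(1/474) = 284/237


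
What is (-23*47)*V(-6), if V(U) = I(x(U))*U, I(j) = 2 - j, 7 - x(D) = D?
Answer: -71346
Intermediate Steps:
x(D) = 7 - D
V(U) = U*(-5 + U) (V(U) = (2 - (7 - U))*U = (2 + (-7 + U))*U = (-5 + U)*U = U*(-5 + U))
(-23*47)*V(-6) = (-23*47)*(-6*(-5 - 6)) = -(-6486)*(-11) = -1081*66 = -71346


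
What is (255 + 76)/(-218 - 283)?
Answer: -331/501 ≈ -0.66068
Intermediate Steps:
(255 + 76)/(-218 - 283) = 331/(-501) = 331*(-1/501) = -331/501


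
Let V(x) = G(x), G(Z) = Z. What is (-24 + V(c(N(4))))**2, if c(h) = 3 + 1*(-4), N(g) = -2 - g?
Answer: 625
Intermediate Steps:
c(h) = -1 (c(h) = 3 - 4 = -1)
V(x) = x
(-24 + V(c(N(4))))**2 = (-24 - 1)**2 = (-25)**2 = 625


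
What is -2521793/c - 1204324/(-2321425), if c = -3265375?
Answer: 391468911861/303212926375 ≈ 1.2911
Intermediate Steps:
-2521793/c - 1204324/(-2321425) = -2521793/(-3265375) - 1204324/(-2321425) = -2521793*(-1/3265375) - 1204324*(-1/2321425) = 2521793/3265375 + 1204324/2321425 = 391468911861/303212926375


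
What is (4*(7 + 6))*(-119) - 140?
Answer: -6328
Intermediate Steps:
(4*(7 + 6))*(-119) - 140 = (4*13)*(-119) - 140 = 52*(-119) - 140 = -6188 - 140 = -6328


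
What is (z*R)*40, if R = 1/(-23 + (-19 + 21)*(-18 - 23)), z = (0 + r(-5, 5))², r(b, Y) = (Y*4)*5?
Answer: -80000/21 ≈ -3809.5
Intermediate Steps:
r(b, Y) = 20*Y (r(b, Y) = (4*Y)*5 = 20*Y)
z = 10000 (z = (0 + 20*5)² = (0 + 100)² = 100² = 10000)
R = -1/105 (R = 1/(-23 + 2*(-41)) = 1/(-23 - 82) = 1/(-105) = -1/105 ≈ -0.0095238)
(z*R)*40 = (10000*(-1/105))*40 = -2000/21*40 = -80000/21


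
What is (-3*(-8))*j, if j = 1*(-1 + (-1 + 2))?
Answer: 0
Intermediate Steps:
j = 0 (j = 1*(-1 + 1) = 1*0 = 0)
(-3*(-8))*j = -3*(-8)*0 = 24*0 = 0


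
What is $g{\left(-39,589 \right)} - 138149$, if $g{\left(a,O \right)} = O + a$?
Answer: $-137599$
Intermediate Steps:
$g{\left(-39,589 \right)} - 138149 = \left(589 - 39\right) - 138149 = 550 - 138149 = -137599$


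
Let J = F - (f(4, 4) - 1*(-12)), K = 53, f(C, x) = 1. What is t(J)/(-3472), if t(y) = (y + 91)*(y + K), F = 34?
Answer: -74/31 ≈ -2.3871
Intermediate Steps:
J = 21 (J = 34 - (1 - 1*(-12)) = 34 - (1 + 12) = 34 - 1*13 = 34 - 13 = 21)
t(y) = (53 + y)*(91 + y) (t(y) = (y + 91)*(y + 53) = (91 + y)*(53 + y) = (53 + y)*(91 + y))
t(J)/(-3472) = (4823 + 21**2 + 144*21)/(-3472) = (4823 + 441 + 3024)*(-1/3472) = 8288*(-1/3472) = -74/31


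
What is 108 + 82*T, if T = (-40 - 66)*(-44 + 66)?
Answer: -191116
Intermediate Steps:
T = -2332 (T = -106*22 = -2332)
108 + 82*T = 108 + 82*(-2332) = 108 - 191224 = -191116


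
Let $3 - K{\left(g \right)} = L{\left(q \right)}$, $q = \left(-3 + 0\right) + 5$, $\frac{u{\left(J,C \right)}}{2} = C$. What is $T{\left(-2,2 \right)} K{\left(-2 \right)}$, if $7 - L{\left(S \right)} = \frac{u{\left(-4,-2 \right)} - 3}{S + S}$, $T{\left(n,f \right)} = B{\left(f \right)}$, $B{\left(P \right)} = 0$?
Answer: $0$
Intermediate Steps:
$u{\left(J,C \right)} = 2 C$
$T{\left(n,f \right)} = 0$
$q = 2$ ($q = -3 + 5 = 2$)
$L{\left(S \right)} = 7 + \frac{7}{2 S}$ ($L{\left(S \right)} = 7 - \frac{2 \left(-2\right) - 3}{S + S} = 7 - \frac{-4 - 3}{2 S} = 7 - - 7 \frac{1}{2 S} = 7 - - \frac{7}{2 S} = 7 + \frac{7}{2 S}$)
$K{\left(g \right)} = - \frac{23}{4}$ ($K{\left(g \right)} = 3 - \left(7 + \frac{7}{2 \cdot 2}\right) = 3 - \left(7 + \frac{7}{2} \cdot \frac{1}{2}\right) = 3 - \left(7 + \frac{7}{4}\right) = 3 - \frac{35}{4} = - \frac{23}{4}$)
$T{\left(-2,2 \right)} K{\left(-2 \right)} = 0 \left(- \frac{23}{4}\right) = 0$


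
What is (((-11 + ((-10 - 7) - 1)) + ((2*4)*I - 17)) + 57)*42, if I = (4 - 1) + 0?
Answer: 1470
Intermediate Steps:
I = 3 (I = 3 + 0 = 3)
(((-11 + ((-10 - 7) - 1)) + ((2*4)*I - 17)) + 57)*42 = (((-11 + ((-10 - 7) - 1)) + ((2*4)*3 - 17)) + 57)*42 = (((-11 + (-17 - 1)) + (8*3 - 17)) + 57)*42 = (((-11 - 18) + (24 - 17)) + 57)*42 = ((-29 + 7) + 57)*42 = (-22 + 57)*42 = 35*42 = 1470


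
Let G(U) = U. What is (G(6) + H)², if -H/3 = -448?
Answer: 1822500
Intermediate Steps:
H = 1344 (H = -3*(-448) = 1344)
(G(6) + H)² = (6 + 1344)² = 1350² = 1822500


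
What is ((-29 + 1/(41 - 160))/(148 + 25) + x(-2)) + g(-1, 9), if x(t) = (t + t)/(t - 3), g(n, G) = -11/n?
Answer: 1197373/102935 ≈ 11.632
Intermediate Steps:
x(t) = 2*t/(-3 + t) (x(t) = (2*t)/(-3 + t) = 2*t/(-3 + t))
((-29 + 1/(41 - 160))/(148 + 25) + x(-2)) + g(-1, 9) = ((-29 + 1/(41 - 160))/(148 + 25) + 2*(-2)/(-3 - 2)) - 11/(-1) = ((-29 + 1/(-119))/173 + 2*(-2)/(-5)) - 11*(-1) = ((-29 - 1/119)*(1/173) + 2*(-2)*(-1/5)) + 11 = (-3452/119*1/173 + 4/5) + 11 = (-3452/20587 + 4/5) + 11 = 65088/102935 + 11 = 1197373/102935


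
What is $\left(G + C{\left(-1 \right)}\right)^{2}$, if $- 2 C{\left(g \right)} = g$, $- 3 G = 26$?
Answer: $\frac{2401}{36} \approx 66.694$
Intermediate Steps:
$G = - \frac{26}{3}$ ($G = \left(- \frac{1}{3}\right) 26 = - \frac{26}{3} \approx -8.6667$)
$C{\left(g \right)} = - \frac{g}{2}$
$\left(G + C{\left(-1 \right)}\right)^{2} = \left(- \frac{26}{3} - - \frac{1}{2}\right)^{2} = \left(- \frac{26}{3} + \frac{1}{2}\right)^{2} = \left(- \frac{49}{6}\right)^{2} = \frac{2401}{36}$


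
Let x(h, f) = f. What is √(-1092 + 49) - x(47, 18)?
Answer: -18 + I*√1043 ≈ -18.0 + 32.296*I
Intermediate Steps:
√(-1092 + 49) - x(47, 18) = √(-1092 + 49) - 1*18 = √(-1043) - 18 = I*√1043 - 18 = -18 + I*√1043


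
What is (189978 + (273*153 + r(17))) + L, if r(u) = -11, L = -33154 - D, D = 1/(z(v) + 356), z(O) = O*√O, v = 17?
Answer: 24191854630/121823 + 17*√17/121823 ≈ 1.9858e+5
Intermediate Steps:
z(O) = O^(3/2)
D = 1/(356 + 17*√17) (D = 1/(17^(3/2) + 356) = 1/(17*√17 + 356) = 1/(356 + 17*√17) ≈ 0.0023469)
L = -4038920098/121823 + 17*√17/121823 (L = -33154 - (356/121823 - 17*√17/121823) = -33154 + (-356/121823 + 17*√17/121823) = -4038920098/121823 + 17*√17/121823 ≈ -33154.)
(189978 + (273*153 + r(17))) + L = (189978 + (273*153 - 11)) + (-4038920098/121823 + 17*√17/121823) = (189978 + (41769 - 11)) + (-4038920098/121823 + 17*√17/121823) = (189978 + 41758) + (-4038920098/121823 + 17*√17/121823) = 231736 + (-4038920098/121823 + 17*√17/121823) = 24191854630/121823 + 17*√17/121823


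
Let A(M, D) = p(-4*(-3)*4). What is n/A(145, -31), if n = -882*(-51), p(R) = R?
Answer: 7497/8 ≈ 937.13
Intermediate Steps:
A(M, D) = 48 (A(M, D) = -4*(-3)*4 = 12*4 = 48)
n = 44982
n/A(145, -31) = 44982/48 = 44982*(1/48) = 7497/8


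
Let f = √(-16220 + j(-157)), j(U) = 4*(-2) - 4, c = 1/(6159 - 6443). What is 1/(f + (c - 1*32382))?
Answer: -2611802876/84576719135313 - 161312*I*√4058/84576719135313 ≈ -3.0881e-5 - 1.215e-7*I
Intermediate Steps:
c = -1/284 (c = 1/(-284) = -1/284 ≈ -0.0035211)
j(U) = -12 (j(U) = -8 - 4 = -12)
f = 2*I*√4058 (f = √(-16220 - 12) = √(-16232) = 2*I*√4058 ≈ 127.4*I)
1/(f + (c - 1*32382)) = 1/(2*I*√4058 + (-1/284 - 1*32382)) = 1/(2*I*√4058 + (-1/284 - 32382)) = 1/(2*I*√4058 - 9196489/284) = 1/(-9196489/284 + 2*I*√4058)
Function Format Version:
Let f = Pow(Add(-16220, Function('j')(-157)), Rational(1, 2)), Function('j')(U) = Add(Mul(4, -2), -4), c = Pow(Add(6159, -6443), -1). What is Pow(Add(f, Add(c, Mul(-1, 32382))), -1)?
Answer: Add(Rational(-2611802876, 84576719135313), Mul(Rational(-161312, 84576719135313), I, Pow(4058, Rational(1, 2)))) ≈ Add(-3.0881e-5, Mul(-1.2150e-7, I))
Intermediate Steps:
c = Rational(-1, 284) (c = Pow(-284, -1) = Rational(-1, 284) ≈ -0.0035211)
Function('j')(U) = -12 (Function('j')(U) = Add(-8, -4) = -12)
f = Mul(2, I, Pow(4058, Rational(1, 2))) (f = Pow(Add(-16220, -12), Rational(1, 2)) = Pow(-16232, Rational(1, 2)) = Mul(2, I, Pow(4058, Rational(1, 2))) ≈ Mul(127.40, I))
Pow(Add(f, Add(c, Mul(-1, 32382))), -1) = Pow(Add(Mul(2, I, Pow(4058, Rational(1, 2))), Add(Rational(-1, 284), Mul(-1, 32382))), -1) = Pow(Add(Mul(2, I, Pow(4058, Rational(1, 2))), Add(Rational(-1, 284), -32382)), -1) = Pow(Add(Mul(2, I, Pow(4058, Rational(1, 2))), Rational(-9196489, 284)), -1) = Pow(Add(Rational(-9196489, 284), Mul(2, I, Pow(4058, Rational(1, 2)))), -1)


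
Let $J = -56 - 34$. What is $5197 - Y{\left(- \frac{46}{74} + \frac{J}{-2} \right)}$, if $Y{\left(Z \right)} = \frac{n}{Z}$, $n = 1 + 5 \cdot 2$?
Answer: $\frac{8533067}{1642} \approx 5196.8$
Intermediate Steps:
$J = -90$ ($J = -56 - 34 = -90$)
$n = 11$ ($n = 1 + 10 = 11$)
$Y{\left(Z \right)} = \frac{11}{Z}$
$5197 - Y{\left(- \frac{46}{74} + \frac{J}{-2} \right)} = 5197 - \frac{11}{- \frac{46}{74} - \frac{90}{-2}} = 5197 - \frac{11}{\left(-46\right) \frac{1}{74} - -45} = 5197 - \frac{11}{- \frac{23}{37} + 45} = 5197 - \frac{11}{\frac{1642}{37}} = 5197 - 11 \cdot \frac{37}{1642} = 5197 - \frac{407}{1642} = \frac{8533067}{1642}$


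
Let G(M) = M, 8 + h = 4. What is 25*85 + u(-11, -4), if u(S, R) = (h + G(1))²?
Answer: 2134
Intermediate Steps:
h = -4 (h = -8 + 4 = -4)
u(S, R) = 9 (u(S, R) = (-4 + 1)² = (-3)² = 9)
25*85 + u(-11, -4) = 25*85 + 9 = 2125 + 9 = 2134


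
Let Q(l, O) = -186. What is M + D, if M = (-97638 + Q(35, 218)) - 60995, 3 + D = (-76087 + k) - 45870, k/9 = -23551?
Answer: -492738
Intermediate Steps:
k = -211959 (k = 9*(-23551) = -211959)
D = -333919 (D = -3 + ((-76087 - 211959) - 45870) = -3 + (-288046 - 45870) = -3 - 333916 = -333919)
M = -158819 (M = (-97638 - 186) - 60995 = -97824 - 60995 = -158819)
M + D = -158819 - 333919 = -492738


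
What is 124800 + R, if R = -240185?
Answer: -115385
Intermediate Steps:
124800 + R = 124800 - 240185 = -115385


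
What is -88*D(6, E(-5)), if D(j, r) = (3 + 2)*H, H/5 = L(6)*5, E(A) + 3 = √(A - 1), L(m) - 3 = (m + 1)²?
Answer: -572000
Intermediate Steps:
L(m) = 3 + (1 + m)² (L(m) = 3 + (m + 1)² = 3 + (1 + m)²)
E(A) = -3 + √(-1 + A) (E(A) = -3 + √(A - 1) = -3 + √(-1 + A))
H = 1300 (H = 5*((3 + (1 + 6)²)*5) = 5*((3 + 7²)*5) = 5*((3 + 49)*5) = 5*(52*5) = 5*260 = 1300)
D(j, r) = 6500 (D(j, r) = (3 + 2)*1300 = 5*1300 = 6500)
-88*D(6, E(-5)) = -88*6500 = -572000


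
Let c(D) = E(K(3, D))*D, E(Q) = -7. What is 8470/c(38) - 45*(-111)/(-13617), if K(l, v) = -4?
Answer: -925910/28747 ≈ -32.209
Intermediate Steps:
c(D) = -7*D
8470/c(38) - 45*(-111)/(-13617) = 8470/((-7*38)) - 45*(-111)/(-13617) = 8470/(-266) + 4995*(-1/13617) = 8470*(-1/266) - 555/1513 = -605/19 - 555/1513 = -925910/28747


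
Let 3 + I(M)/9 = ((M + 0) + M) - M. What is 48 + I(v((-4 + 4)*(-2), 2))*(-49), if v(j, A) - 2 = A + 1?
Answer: -834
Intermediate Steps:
v(j, A) = 3 + A (v(j, A) = 2 + (A + 1) = 2 + (1 + A) = 3 + A)
I(M) = -27 + 9*M (I(M) = -27 + 9*(((M + 0) + M) - M) = -27 + 9*((M + M) - M) = -27 + 9*(2*M - M) = -27 + 9*M)
48 + I(v((-4 + 4)*(-2), 2))*(-49) = 48 + (-27 + 9*(3 + 2))*(-49) = 48 + (-27 + 9*5)*(-49) = 48 + (-27 + 45)*(-49) = 48 + 18*(-49) = 48 - 882 = -834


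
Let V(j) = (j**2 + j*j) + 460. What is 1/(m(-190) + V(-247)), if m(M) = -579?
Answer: 1/121899 ≈ 8.2035e-6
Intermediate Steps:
V(j) = 460 + 2*j**2 (V(j) = (j**2 + j**2) + 460 = 2*j**2 + 460 = 460 + 2*j**2)
1/(m(-190) + V(-247)) = 1/(-579 + (460 + 2*(-247)**2)) = 1/(-579 + (460 + 2*61009)) = 1/(-579 + (460 + 122018)) = 1/(-579 + 122478) = 1/121899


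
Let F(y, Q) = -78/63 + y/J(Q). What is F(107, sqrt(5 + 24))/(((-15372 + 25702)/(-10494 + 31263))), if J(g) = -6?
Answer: -792189/20660 ≈ -38.344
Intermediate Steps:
F(y, Q) = -26/21 - y/6 (F(y, Q) = -78/63 + y/(-6) = -78*1/63 + y*(-1/6) = -26/21 - y/6)
F(107, sqrt(5 + 24))/(((-15372 + 25702)/(-10494 + 31263))) = (-26/21 - 1/6*107)/(((-15372 + 25702)/(-10494 + 31263))) = (-26/21 - 107/6)/((10330/20769)) = -267/(14*(10330*(1/20769))) = -267/(14*10330/20769) = -267/14*20769/10330 = -792189/20660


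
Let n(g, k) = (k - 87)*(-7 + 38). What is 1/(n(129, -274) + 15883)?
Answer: 1/4692 ≈ 0.00021313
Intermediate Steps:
n(g, k) = -2697 + 31*k (n(g, k) = (-87 + k)*31 = -2697 + 31*k)
1/(n(129, -274) + 15883) = 1/((-2697 + 31*(-274)) + 15883) = 1/((-2697 - 8494) + 15883) = 1/(-11191 + 15883) = 1/4692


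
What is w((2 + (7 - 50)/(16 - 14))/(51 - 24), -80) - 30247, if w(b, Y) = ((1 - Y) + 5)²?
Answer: -22851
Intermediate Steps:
w(b, Y) = (6 - Y)²
w((2 + (7 - 50)/(16 - 14))/(51 - 24), -80) - 30247 = (-6 - 80)² - 30247 = (-86)² - 30247 = 7396 - 30247 = -22851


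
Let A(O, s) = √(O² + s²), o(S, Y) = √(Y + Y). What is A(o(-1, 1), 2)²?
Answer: 6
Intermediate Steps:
o(S, Y) = √2*√Y (o(S, Y) = √(2*Y) = √2*√Y)
A(o(-1, 1), 2)² = (√((√2*√1)² + 2²))² = (√((√2*1)² + 4))² = (√((√2)² + 4))² = (√(2 + 4))² = (√6)² = 6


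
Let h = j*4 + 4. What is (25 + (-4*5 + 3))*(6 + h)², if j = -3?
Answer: 32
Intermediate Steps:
h = -8 (h = -3*4 + 4 = -12 + 4 = -8)
(25 + (-4*5 + 3))*(6 + h)² = (25 + (-4*5 + 3))*(6 - 8)² = (25 + (-20 + 3))*(-2)² = (25 - 17)*4 = 8*4 = 32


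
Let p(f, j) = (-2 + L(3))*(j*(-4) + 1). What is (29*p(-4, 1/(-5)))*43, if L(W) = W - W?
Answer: -22446/5 ≈ -4489.2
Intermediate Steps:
L(W) = 0
p(f, j) = -2 + 8*j (p(f, j) = (-2 + 0)*(j*(-4) + 1) = -2*(-4*j + 1) = -2*(1 - 4*j) = -2 + 8*j)
(29*p(-4, 1/(-5)))*43 = (29*(-2 + 8/(-5)))*43 = (29*(-2 + 8*(-⅕)))*43 = (29*(-2 - 8/5))*43 = (29*(-18/5))*43 = -522/5*43 = -22446/5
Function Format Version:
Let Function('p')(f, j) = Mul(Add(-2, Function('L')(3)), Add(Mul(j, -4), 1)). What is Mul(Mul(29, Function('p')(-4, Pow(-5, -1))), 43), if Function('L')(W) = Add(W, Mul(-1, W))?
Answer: Rational(-22446, 5) ≈ -4489.2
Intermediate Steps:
Function('L')(W) = 0
Function('p')(f, j) = Add(-2, Mul(8, j)) (Function('p')(f, j) = Mul(Add(-2, 0), Add(Mul(j, -4), 1)) = Mul(-2, Add(Mul(-4, j), 1)) = Mul(-2, Add(1, Mul(-4, j))) = Add(-2, Mul(8, j)))
Mul(Mul(29, Function('p')(-4, Pow(-5, -1))), 43) = Mul(Mul(29, Add(-2, Mul(8, Pow(-5, -1)))), 43) = Mul(Mul(29, Add(-2, Mul(8, Rational(-1, 5)))), 43) = Mul(Mul(29, Add(-2, Rational(-8, 5))), 43) = Mul(Mul(29, Rational(-18, 5)), 43) = Mul(Rational(-522, 5), 43) = Rational(-22446, 5)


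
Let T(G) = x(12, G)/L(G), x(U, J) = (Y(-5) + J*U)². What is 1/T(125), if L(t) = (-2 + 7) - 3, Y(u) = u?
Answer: 2/2235025 ≈ 8.9484e-7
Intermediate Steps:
L(t) = 2 (L(t) = 5 - 3 = 2)
x(U, J) = (-5 + J*U)²
T(G) = (-5 + 12*G)²/2 (T(G) = (-5 + G*12)²/2 = (-5 + 12*G)²*(½) = (-5 + 12*G)²/2)
1/T(125) = 1/((-5 + 12*125)²/2) = 1/((-5 + 1500)²/2) = 1/((½)*1495²) = 1/((½)*2235025) = 1/(2235025/2) = 2/2235025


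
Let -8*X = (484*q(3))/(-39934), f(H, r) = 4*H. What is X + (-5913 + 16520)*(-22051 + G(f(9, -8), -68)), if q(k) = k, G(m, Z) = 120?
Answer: -18579063240193/79868 ≈ -2.3262e+8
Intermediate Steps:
X = 363/79868 (X = -484*3/(8*(-39934)) = -363*(-1)/(2*39934) = -⅛*(-726/19967) = 363/79868 ≈ 0.0045450)
X + (-5913 + 16520)*(-22051 + G(f(9, -8), -68)) = 363/79868 + (-5913 + 16520)*(-22051 + 120) = 363/79868 + 10607*(-21931) = 363/79868 - 232622117 = -18579063240193/79868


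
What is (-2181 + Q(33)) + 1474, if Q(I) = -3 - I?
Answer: -743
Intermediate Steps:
(-2181 + Q(33)) + 1474 = (-2181 + (-3 - 1*33)) + 1474 = (-2181 + (-3 - 33)) + 1474 = (-2181 - 36) + 1474 = -2217 + 1474 = -743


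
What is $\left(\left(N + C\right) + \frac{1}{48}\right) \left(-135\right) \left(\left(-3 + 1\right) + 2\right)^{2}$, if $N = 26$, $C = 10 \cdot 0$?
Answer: $0$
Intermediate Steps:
$C = 0$
$\left(\left(N + C\right) + \frac{1}{48}\right) \left(-135\right) \left(\left(-3 + 1\right) + 2\right)^{2} = \left(\left(26 + 0\right) + \frac{1}{48}\right) \left(-135\right) \left(\left(-3 + 1\right) + 2\right)^{2} = \left(26 + \frac{1}{48}\right) \left(-135\right) \left(-2 + 2\right)^{2} = \frac{1249}{48} \left(-135\right) 0^{2} = \left(- \frac{56205}{16}\right) 0 = 0$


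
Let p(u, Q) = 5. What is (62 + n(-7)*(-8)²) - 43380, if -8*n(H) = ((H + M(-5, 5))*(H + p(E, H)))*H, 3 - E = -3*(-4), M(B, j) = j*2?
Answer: -43654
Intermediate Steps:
M(B, j) = 2*j
E = -9 (E = 3 - (-3)*(-4) = 3 - 1*12 = 3 - 12 = -9)
n(H) = -H*(5 + H)*(10 + H)/8 (n(H) = -(H + 2*5)*(H + 5)*H/8 = -(H + 10)*(5 + H)*H/8 = -(10 + H)*(5 + H)*H/8 = -(5 + H)*(10 + H)*H/8 = -H*(5 + H)*(10 + H)/8)
(62 + n(-7)*(-8)²) - 43380 = (62 - ⅛*(-7)*(50 + (-7)² + 15*(-7))*(-8)²) - 43380 = (62 - ⅛*(-7)*(50 + 49 - 105)*64) - 43380 = (62 - ⅛*(-7)*(-6)*64) - 43380 = (62 - 21/4*64) - 43380 = (62 - 336) - 43380 = -274 - 43380 = -43654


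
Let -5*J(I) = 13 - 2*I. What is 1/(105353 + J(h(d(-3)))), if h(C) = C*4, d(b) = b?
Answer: 5/526728 ≈ 9.4926e-6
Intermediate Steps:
h(C) = 4*C
J(I) = -13/5 + 2*I/5 (J(I) = -(13 - 2*I)/5 = -13/5 + 2*I/5)
1/(105353 + J(h(d(-3)))) = 1/(105353 + (-13/5 + 2*(4*(-3))/5)) = 1/(105353 + (-13/5 + (⅖)*(-12))) = 1/(105353 + (-13/5 - 24/5)) = 1/(105353 - 37/5) = 1/(526728/5) = 5/526728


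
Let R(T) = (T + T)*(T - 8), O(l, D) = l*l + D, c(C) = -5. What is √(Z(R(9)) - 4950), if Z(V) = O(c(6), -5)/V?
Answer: 2*I*√11135/3 ≈ 70.348*I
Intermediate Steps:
O(l, D) = D + l² (O(l, D) = l² + D = D + l²)
R(T) = 2*T*(-8 + T) (R(T) = (2*T)*(-8 + T) = 2*T*(-8 + T))
Z(V) = 20/V (Z(V) = (-5 + (-5)²)/V = (-5 + 25)/V = 20/V)
√(Z(R(9)) - 4950) = √(20/((2*9*(-8 + 9))) - 4950) = √(20/((2*9*1)) - 4950) = √(20/18 - 4950) = √(20*(1/18) - 4950) = √(10/9 - 4950) = √(-44540/9) = 2*I*√11135/3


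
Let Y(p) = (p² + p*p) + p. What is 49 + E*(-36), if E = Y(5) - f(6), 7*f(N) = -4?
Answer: -13661/7 ≈ -1951.6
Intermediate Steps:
f(N) = -4/7 (f(N) = (⅐)*(-4) = -4/7)
Y(p) = p + 2*p² (Y(p) = (p² + p²) + p = 2*p² + p = p + 2*p²)
E = 389/7 (E = 5*(1 + 2*5) - 1*(-4/7) = 5*(1 + 10) + 4/7 = 5*11 + 4/7 = 55 + 4/7 = 389/7 ≈ 55.571)
49 + E*(-36) = 49 + (389/7)*(-36) = 49 - 14004/7 = -13661/7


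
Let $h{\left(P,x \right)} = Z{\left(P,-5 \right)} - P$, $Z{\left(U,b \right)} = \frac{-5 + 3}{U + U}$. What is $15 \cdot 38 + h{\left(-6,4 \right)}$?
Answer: $\frac{3457}{6} \approx 576.17$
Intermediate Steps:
$Z{\left(U,b \right)} = - \frac{1}{U}$ ($Z{\left(U,b \right)} = - \frac{2}{2 U} = - 2 \frac{1}{2 U} = - \frac{1}{U}$)
$h{\left(P,x \right)} = - P - \frac{1}{P}$ ($h{\left(P,x \right)} = - \frac{1}{P} - P = - P - \frac{1}{P}$)
$15 \cdot 38 + h{\left(-6,4 \right)} = 15 \cdot 38 - - \frac{37}{6} = 570 + \left(6 - - \frac{1}{6}\right) = 570 + \left(6 + \frac{1}{6}\right) = 570 + \frac{37}{6} = \frac{3457}{6}$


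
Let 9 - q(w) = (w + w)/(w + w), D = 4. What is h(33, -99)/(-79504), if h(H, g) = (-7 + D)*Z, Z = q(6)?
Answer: 3/9938 ≈ 0.00030187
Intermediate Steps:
q(w) = 8 (q(w) = 9 - (w + w)/(w + w) = 9 - 2*w/(2*w) = 9 - 2*w*1/(2*w) = 9 - 1*1 = 9 - 1 = 8)
Z = 8
h(H, g) = -24 (h(H, g) = (-7 + 4)*8 = -3*8 = -24)
h(33, -99)/(-79504) = -24/(-79504) = -24*(-1/79504) = 3/9938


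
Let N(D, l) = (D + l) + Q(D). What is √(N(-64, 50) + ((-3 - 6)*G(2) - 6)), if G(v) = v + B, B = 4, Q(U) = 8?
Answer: I*√66 ≈ 8.124*I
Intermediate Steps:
G(v) = 4 + v (G(v) = v + 4 = 4 + v)
N(D, l) = 8 + D + l (N(D, l) = (D + l) + 8 = 8 + D + l)
√(N(-64, 50) + ((-3 - 6)*G(2) - 6)) = √((8 - 64 + 50) + ((-3 - 6)*(4 + 2) - 6)) = √(-6 + (-9*6 - 6)) = √(-6 + (-54 - 6)) = √(-6 - 60) = √(-66) = I*√66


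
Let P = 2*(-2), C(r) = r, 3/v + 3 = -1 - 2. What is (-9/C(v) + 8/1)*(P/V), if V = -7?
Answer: 104/7 ≈ 14.857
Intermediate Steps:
v = -½ (v = 3/(-3 + (-1 - 2)) = 3/(-3 - 3) = 3/(-6) = 3*(-⅙) = -½ ≈ -0.50000)
P = -4
(-9/C(v) + 8/1)*(P/V) = (-9/(-½) + 8/1)*(-4/(-7)) = (-9*(-2) + 8*1)*(-4*(-⅐)) = (18 + 8)*(4/7) = 26*(4/7) = 104/7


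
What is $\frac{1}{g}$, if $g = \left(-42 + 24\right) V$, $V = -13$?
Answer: $\frac{1}{234} \approx 0.0042735$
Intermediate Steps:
$g = 234$ ($g = \left(-42 + 24\right) \left(-13\right) = \left(-18\right) \left(-13\right) = 234$)
$\frac{1}{g} = \frac{1}{234}$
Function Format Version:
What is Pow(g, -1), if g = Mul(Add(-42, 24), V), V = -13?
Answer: Rational(1, 234) ≈ 0.0042735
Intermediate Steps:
g = 234 (g = Mul(Add(-42, 24), -13) = Mul(-18, -13) = 234)
Pow(g, -1) = Pow(234, -1) = Rational(1, 234)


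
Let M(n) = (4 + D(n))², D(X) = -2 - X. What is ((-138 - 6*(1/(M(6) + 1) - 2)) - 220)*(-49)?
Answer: 288512/17 ≈ 16971.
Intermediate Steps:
M(n) = (2 - n)² (M(n) = (4 + (-2 - n))² = (2 - n)²)
((-138 - 6*(1/(M(6) + 1) - 2)) - 220)*(-49) = ((-138 - 6*(1/((-2 + 6)² + 1) - 2)) - 220)*(-49) = ((-138 - 6*(1/(4² + 1) - 2)) - 220)*(-49) = ((-138 - 6*(1/(16 + 1) - 2)) - 220)*(-49) = ((-138 - 6*(1/17 - 2)) - 220)*(-49) = ((-138 - 6*(-33/17)) - 220)*(-49) = ((-138 + 198/17) - 220)*(-49) = (-2148/17 - 220)*(-49) = -5888/17*(-49) = 288512/17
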